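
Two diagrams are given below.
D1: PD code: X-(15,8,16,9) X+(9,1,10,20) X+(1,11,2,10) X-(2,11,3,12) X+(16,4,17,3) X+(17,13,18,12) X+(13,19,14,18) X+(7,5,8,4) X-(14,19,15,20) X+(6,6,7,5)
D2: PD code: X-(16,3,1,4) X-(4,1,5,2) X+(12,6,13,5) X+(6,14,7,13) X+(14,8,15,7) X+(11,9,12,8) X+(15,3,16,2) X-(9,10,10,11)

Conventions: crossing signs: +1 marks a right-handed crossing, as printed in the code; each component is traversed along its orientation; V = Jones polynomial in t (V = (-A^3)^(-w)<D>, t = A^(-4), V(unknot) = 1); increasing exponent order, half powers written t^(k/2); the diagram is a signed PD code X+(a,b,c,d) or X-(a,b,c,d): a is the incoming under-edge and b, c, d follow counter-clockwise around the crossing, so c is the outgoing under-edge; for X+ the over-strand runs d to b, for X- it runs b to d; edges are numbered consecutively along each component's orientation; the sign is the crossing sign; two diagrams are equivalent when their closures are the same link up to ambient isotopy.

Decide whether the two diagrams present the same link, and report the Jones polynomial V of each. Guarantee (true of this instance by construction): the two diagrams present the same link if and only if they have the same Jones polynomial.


equivalent: no
D1 (bracket A^12; 10 crossings at w = +4): V = 1
D2 (bracket -A^-10 + A^-6 + A^2; 8 crossings at w = +2): V = t + t^3 - t^4
key observation: V(t) takes 2 values over 2 diagrams, fixing the grouping


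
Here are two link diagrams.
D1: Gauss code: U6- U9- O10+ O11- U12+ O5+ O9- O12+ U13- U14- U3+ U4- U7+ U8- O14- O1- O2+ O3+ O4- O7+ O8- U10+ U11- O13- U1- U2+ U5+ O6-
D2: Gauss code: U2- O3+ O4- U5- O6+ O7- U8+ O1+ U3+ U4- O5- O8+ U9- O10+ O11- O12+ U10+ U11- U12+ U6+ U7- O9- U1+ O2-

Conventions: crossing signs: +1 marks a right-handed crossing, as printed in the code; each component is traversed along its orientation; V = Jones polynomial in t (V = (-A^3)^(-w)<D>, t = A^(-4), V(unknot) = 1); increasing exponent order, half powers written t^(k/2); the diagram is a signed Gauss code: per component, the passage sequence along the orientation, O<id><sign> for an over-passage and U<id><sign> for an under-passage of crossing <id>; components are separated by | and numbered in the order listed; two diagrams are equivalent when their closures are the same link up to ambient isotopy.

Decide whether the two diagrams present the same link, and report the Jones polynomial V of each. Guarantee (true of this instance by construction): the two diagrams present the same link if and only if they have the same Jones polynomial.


equivalent: yes
V(D1) = 1  (w -2, c 14, <D> = A^-6)
D2 (bracket 1; 12 crossings at w = 0): V = 1
why: from 14 to 12 crossings by R-moves: one link, two diagrams


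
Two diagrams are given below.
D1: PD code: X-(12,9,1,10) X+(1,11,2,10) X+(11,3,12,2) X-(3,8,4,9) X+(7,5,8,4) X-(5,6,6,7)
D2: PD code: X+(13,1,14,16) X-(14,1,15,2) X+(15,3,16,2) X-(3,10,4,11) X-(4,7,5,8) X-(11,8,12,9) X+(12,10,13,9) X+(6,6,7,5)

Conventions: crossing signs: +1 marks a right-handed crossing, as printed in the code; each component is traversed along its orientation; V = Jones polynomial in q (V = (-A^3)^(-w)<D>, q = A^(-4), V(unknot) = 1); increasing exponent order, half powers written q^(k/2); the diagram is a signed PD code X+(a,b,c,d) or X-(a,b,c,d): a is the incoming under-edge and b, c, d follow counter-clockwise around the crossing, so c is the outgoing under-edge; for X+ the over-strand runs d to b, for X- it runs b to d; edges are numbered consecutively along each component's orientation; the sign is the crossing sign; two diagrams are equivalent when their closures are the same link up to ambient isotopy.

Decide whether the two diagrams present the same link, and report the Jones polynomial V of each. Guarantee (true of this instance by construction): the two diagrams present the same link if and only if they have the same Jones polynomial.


equivalent: yes
D1 (bracket 1; 6 crossings at w = 0): V = 1
V(D2) = 1  [8 crossings, <D> = 1, w = 0]
observation: all 2 diagrams share one V(q), hence one class


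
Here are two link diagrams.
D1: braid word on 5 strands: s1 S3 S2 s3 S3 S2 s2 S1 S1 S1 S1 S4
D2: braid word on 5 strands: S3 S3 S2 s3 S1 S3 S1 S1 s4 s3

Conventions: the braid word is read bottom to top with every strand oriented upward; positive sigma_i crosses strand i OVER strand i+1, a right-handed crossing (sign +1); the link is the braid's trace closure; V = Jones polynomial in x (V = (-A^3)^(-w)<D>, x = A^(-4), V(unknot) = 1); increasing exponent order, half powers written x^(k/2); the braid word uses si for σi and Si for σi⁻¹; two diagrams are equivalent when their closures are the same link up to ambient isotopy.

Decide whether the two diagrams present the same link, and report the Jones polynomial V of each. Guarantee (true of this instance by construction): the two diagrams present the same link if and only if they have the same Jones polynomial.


equivalent: yes
V(D1) = -x^-4 + x^-3 + x^-1  (w -6, c 12, <D> = A^-14 + A^-6 - A^-2)
V(D2) = -x^-4 + x^-3 + x^-1  [10 crossings, <D> = A^-8 + 1 - A^4, w = -4]
key observation: one V(x) for all 2 diagrams — one class (guaranteed)


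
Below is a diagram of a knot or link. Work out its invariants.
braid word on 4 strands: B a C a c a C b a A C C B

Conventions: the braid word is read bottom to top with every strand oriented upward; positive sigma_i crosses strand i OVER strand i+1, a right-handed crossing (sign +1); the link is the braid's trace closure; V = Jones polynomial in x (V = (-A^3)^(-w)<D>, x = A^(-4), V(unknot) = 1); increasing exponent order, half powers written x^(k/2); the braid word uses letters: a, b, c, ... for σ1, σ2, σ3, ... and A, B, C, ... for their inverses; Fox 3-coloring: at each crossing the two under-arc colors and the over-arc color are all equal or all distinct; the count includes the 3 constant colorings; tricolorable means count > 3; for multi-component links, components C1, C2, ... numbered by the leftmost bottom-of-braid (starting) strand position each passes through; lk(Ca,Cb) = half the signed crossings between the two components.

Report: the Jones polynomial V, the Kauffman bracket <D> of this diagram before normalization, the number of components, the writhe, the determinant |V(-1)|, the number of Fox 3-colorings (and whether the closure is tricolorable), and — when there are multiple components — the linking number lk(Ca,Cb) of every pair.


Jones polynomial: V(x) = -x^-5 + x^-4 - 2x^-3 + 4x^-2 - 3x^-1 + 4 - 3x + 2x^2 - x^3
<D> = A^-15 - 2A^-11 + 3A^-7 - 4A^-3 + 3A - 4A^5 + 2A^9 - A^13 + A^17; writhe -1
components 1, writhe -1 (13 crossings)
3-colorings: 9 of 3^13, det 21 — tricolorable
note: V spans 8 powers of x: at least 8 crossings in any diagram


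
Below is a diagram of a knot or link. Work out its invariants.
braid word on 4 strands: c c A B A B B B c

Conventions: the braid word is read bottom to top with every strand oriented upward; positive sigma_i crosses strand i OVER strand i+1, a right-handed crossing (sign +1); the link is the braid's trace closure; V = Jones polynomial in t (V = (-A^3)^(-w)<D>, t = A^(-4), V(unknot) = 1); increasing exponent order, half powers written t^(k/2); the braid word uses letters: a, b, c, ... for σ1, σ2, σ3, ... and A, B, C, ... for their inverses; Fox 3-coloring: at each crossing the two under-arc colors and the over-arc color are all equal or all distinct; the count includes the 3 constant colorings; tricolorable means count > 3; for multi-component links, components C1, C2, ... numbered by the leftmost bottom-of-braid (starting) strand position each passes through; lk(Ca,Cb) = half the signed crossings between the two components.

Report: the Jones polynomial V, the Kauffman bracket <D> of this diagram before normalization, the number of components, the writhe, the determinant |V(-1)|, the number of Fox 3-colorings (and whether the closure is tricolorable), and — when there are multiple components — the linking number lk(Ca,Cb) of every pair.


Jones polynomial: V(t) = -t^-6 + t^-5 - 2t^-4 + 3t^-3 - 2t^-2 + 3t^-1 - 1 + t - t^2
<D> = A^-17 - A^-13 + A^-9 - 3A^-5 + 2A^-1 - 3A^3 + 2A^7 - A^11 + A^15; writhe -3
components 1, writhe -3 (9 crossings)
3-colorings: 9 of 3^9, det 15 — tricolorable
note: |V(-1)| = 15: so tricolorable, since 3 divides 15


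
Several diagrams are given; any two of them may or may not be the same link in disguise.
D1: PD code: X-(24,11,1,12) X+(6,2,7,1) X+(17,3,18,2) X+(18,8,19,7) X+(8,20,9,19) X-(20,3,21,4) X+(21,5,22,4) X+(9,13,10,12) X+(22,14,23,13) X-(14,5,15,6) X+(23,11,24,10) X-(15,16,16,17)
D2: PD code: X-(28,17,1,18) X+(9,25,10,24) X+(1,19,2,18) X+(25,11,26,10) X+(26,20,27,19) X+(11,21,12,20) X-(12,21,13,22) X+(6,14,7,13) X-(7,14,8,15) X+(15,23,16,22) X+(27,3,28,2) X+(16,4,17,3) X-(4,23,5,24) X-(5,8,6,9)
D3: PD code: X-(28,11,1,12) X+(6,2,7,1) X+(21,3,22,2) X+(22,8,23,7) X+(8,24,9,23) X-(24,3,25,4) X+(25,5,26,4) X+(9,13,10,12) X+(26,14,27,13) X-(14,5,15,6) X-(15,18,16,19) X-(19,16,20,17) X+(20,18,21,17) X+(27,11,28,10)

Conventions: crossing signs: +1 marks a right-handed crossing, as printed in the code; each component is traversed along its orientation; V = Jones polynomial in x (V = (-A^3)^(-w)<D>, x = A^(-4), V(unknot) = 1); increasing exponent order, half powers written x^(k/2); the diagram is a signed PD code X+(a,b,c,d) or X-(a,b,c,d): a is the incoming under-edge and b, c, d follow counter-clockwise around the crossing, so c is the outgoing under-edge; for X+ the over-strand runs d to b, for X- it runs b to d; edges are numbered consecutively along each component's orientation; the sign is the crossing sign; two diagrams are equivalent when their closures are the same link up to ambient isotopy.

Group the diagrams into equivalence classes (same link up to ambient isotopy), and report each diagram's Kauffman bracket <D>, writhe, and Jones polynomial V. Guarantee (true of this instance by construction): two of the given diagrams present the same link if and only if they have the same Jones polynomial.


classes: {D1, D2, D3}
V(D1) = x + x^3 - x^4  [12 crossings, <D> = -A^-4 + 1 + A^8, w = +4]
D2 (bracket -A^-4 + 1 + A^8; 14 crossings at w = +4): V = x + x^3 - x^4
V(D3) = x + x^3 - x^4  [14 crossings, <D> = -A^-4 + 1 + A^8, w = +4]
note: all 3 diagrams share one V(x), hence one class


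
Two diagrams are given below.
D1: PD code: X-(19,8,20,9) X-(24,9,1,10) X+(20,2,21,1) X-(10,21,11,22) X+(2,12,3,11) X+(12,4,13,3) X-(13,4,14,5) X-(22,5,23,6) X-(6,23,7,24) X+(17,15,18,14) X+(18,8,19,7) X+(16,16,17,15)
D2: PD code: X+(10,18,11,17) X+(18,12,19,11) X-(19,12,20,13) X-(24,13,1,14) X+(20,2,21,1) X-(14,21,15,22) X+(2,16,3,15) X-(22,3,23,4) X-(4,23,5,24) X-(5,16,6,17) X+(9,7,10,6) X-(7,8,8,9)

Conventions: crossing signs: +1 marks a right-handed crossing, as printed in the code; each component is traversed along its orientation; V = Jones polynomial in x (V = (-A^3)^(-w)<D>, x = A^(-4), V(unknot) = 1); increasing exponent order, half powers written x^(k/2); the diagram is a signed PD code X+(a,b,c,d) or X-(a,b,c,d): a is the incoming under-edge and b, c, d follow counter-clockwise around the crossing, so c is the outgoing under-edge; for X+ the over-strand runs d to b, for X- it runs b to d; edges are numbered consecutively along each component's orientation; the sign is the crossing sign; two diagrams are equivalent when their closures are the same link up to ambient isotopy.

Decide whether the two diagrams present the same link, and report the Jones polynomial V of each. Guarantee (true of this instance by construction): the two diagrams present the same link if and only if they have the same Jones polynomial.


equivalent: yes
V(D1) = x^-5 - 2x^-4 + 2x^-3 - 2x^-2 + 2x^-1 - 1 + x  (w 0, c 12, <D> = A^-4 - 1 + 2A^4 - 2A^8 + 2A^12 - 2A^16 + A^20)
D2 (bracket A^-10 - A^-6 + 2A^-2 - 2A^2 + 2A^6 - 2A^10 + A^14; 12 crossings at w = -2): V = x^-5 - 2x^-4 + 2x^-3 - 2x^-2 + 2x^-1 - 1 + x
why: all 2 diagrams share one V(x), hence one class


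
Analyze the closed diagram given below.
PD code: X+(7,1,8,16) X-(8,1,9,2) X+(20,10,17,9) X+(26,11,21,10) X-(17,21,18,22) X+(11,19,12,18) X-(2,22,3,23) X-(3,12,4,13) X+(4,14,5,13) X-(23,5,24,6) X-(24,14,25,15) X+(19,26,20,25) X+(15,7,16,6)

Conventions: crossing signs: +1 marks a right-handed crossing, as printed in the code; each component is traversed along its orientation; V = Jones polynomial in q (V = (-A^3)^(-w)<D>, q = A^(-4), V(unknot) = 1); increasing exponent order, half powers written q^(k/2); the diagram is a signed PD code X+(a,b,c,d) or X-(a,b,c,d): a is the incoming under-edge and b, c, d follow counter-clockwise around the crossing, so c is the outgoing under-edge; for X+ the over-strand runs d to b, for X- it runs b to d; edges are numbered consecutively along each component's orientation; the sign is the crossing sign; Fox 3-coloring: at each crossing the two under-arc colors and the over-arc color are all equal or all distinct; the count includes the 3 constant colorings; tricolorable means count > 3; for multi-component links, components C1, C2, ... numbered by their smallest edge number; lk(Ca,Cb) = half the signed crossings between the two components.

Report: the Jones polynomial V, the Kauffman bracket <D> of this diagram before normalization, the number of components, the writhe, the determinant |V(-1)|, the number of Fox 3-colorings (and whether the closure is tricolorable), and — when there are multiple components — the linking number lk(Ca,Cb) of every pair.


V(q) = q^-2 + 2 + q^2
bracket: -A^-5 - 2A^3 - A^11, w = +1
3 components, writhe +1, over 13 crossings
lk(C1,C2) = +1
linking number lk(C1,C3) = -1
lk(C2,C3): 0
det 4, colorings 3 of 3^13 — not tricolorable
observation: the span of V is 4, within the link bound 13 + 3 - 1


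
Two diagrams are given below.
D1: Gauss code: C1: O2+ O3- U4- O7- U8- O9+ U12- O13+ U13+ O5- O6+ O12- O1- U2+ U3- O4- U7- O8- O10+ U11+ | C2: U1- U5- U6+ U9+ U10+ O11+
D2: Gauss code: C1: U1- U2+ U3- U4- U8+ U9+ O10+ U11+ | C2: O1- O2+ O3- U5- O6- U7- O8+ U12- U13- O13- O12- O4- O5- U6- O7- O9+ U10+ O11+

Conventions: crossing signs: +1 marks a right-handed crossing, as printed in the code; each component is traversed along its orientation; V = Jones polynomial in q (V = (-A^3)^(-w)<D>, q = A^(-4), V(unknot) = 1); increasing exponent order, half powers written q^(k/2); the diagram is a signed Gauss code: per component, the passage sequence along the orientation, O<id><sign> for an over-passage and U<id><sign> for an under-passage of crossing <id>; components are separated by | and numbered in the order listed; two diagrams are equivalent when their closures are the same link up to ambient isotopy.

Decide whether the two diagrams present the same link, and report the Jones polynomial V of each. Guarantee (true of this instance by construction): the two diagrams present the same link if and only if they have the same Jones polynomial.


same link: yes
V(D1) = q^(-7/2) - q^(-5/2) + q^(-3/2) - 2q^(-1/2) - q^(3/2)  [13 crossings, <D> = A^-9 + 2A^-1 - A^3 + A^7 - A^11, w = -1]
V(D2) = q^(-7/2) - q^(-5/2) + q^(-3/2) - 2q^(-1/2) - q^(3/2)  [13 crossings, <D> = A^-15 + 2A^-7 - A^-3 + A - A^5, w = -3]
insight: all 2 diagrams share one V(q), hence one class


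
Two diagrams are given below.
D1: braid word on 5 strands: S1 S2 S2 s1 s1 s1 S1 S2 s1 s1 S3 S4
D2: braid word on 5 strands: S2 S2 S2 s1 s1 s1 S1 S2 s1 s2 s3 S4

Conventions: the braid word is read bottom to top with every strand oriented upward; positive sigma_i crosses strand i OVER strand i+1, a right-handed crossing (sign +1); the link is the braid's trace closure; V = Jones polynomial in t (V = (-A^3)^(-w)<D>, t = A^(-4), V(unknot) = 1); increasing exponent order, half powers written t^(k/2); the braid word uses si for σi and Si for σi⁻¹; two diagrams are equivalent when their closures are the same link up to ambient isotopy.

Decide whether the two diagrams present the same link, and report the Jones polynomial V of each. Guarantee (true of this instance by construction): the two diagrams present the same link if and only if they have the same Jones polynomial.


equivalent: yes
D1 (bracket -A^-18 + 2A^-14 - 2A^-10 + 3A^-6 - 2A^-2 + 2A^2 - A^6; 12 crossings at w = -2): V = -t^-3 + 2t^-2 - 2t^-1 + 3 - 2t + 2t^2 - t^3
V(D2) = -t^-3 + 2t^-2 - 2t^-1 + 3 - 2t + 2t^2 - t^3  (w 0, c 12, <D> = -A^-12 + 2A^-8 - 2A^-4 + 3 - 2A^4 + 2A^8 - A^12)
key observation: Markov moves rewrite D1 (12 crossings) into D2 (12)


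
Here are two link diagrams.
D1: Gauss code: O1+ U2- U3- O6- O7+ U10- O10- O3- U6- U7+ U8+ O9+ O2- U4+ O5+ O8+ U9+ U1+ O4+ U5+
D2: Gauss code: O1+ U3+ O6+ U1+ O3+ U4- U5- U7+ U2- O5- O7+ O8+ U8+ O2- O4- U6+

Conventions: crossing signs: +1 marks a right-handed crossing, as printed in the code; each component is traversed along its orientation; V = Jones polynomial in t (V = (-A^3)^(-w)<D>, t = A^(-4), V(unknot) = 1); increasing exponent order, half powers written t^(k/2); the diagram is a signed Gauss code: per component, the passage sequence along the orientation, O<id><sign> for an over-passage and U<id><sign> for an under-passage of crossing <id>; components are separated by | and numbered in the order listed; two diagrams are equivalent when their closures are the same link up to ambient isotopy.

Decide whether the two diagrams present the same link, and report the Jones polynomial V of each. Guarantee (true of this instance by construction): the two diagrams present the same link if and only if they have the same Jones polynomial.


equivalent: no
D1 (bracket -A^-18 + A^-14 - A^-10 + 2A^-6 - A^-2 + A^2; 10 crossings at w = +2): V = t - t^2 + 2t^3 - t^4 + t^5 - t^6
V(D2) = t + t^3 - t^4  [8 crossings, <D> = -A^-10 + A^-6 + A^2, w = +2]
observation: 2 values of V(t) split the 2 diagrams


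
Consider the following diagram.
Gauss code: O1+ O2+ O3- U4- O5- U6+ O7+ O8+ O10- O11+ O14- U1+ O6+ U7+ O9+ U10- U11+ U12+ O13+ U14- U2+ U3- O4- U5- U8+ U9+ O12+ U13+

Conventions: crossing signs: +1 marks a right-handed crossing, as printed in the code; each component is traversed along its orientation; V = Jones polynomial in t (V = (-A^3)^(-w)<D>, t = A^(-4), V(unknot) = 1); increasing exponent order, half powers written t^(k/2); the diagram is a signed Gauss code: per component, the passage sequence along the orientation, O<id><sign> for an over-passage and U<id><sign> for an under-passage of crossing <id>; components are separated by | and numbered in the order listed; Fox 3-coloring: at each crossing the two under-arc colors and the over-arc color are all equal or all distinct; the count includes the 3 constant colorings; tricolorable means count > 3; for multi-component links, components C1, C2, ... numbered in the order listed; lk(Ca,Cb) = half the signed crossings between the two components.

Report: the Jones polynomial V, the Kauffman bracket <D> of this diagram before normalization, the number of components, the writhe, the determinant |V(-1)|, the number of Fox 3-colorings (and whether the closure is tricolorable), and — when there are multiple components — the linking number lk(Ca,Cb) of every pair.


V = 2t - 2t^2 + 3t^3 - 3t^4 + 2t^5 - 2t^6 + t^7
<D> = A^-16 - 2A^-12 + 2A^-8 - 3A^-4 + 3 - 2A^4 + 2A^8 (w = +4)
1 component over 14 crossings, w = +4
9 Fox colorings among 3^14, |V(-1)| = 15: tricolorable
why: w = +4 shifts under R1 moves; the (-A^3)^(-4) factor cancels that in V


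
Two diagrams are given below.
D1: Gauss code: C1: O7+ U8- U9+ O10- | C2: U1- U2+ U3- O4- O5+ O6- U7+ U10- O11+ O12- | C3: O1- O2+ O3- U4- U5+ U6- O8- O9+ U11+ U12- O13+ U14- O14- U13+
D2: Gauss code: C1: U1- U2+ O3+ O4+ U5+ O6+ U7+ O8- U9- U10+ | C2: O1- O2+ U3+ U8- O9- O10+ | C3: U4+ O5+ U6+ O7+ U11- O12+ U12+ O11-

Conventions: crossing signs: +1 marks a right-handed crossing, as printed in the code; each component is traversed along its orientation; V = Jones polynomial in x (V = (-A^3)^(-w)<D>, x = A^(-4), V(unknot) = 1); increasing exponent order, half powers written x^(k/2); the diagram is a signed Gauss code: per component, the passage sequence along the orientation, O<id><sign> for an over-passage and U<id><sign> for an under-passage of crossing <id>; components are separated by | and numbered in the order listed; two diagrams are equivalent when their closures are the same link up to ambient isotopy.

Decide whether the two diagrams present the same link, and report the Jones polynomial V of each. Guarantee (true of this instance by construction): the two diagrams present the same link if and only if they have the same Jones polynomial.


equivalent: no
V(D1) = x^-3 + x^-2 + x^-1 + 1  (w -2, c 14, <D> = A^-6 + A^-2 + A^2 + A^6)
D2 (bracket A^-12 + 1 + A^4 + A^8; 12 crossings at w = +4): V = x + x^2 + x^3 + x^6
why: 2 classes among 2 diagrams; unequal V(x) rules out equality


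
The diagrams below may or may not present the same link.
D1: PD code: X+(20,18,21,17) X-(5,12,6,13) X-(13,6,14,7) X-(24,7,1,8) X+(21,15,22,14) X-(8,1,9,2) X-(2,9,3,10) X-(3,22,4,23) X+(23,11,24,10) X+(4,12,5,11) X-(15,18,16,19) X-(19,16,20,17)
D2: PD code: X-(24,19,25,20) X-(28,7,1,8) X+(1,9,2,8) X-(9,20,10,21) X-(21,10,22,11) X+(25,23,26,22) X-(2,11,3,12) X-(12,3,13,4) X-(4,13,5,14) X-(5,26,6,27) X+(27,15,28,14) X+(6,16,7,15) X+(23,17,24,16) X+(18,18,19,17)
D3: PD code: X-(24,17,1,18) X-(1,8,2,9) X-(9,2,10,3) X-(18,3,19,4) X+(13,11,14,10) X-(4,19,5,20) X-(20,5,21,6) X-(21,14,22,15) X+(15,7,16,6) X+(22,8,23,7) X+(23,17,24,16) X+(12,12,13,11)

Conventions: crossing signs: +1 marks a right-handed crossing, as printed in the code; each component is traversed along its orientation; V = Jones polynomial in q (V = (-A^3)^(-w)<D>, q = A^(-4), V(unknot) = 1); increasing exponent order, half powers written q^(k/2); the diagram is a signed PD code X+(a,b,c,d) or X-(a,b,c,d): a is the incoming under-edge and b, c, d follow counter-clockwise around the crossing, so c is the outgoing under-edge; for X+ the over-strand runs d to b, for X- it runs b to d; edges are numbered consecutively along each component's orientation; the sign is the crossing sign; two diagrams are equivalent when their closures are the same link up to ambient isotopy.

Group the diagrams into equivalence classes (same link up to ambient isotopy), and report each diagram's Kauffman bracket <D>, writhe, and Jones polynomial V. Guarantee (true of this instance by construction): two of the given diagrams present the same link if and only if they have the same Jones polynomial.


grouping into links: {D1, D2, D3}
V(D1) = -q^-6 + q^-5 - q^-4 + 2q^-3 - q^-2 + q^-1  (w -4, c 12, <D> = A^-8 - A^-4 + 2 - A^4 + A^8 - A^12)
V(D2) = -q^-6 + q^-5 - q^-4 + 2q^-3 - q^-2 + q^-1  (w -2, c 14, <D> = A^-2 - A^2 + 2A^6 - A^10 + A^14 - A^18)
V(D3) = -q^-6 + q^-5 - q^-4 + 2q^-3 - q^-2 + q^-1  (w -2, c 12, <D> = A^-2 - A^2 + 2A^6 - A^10 + A^14 - A^18)
key observation: all 3 diagrams share one V(q), hence one class


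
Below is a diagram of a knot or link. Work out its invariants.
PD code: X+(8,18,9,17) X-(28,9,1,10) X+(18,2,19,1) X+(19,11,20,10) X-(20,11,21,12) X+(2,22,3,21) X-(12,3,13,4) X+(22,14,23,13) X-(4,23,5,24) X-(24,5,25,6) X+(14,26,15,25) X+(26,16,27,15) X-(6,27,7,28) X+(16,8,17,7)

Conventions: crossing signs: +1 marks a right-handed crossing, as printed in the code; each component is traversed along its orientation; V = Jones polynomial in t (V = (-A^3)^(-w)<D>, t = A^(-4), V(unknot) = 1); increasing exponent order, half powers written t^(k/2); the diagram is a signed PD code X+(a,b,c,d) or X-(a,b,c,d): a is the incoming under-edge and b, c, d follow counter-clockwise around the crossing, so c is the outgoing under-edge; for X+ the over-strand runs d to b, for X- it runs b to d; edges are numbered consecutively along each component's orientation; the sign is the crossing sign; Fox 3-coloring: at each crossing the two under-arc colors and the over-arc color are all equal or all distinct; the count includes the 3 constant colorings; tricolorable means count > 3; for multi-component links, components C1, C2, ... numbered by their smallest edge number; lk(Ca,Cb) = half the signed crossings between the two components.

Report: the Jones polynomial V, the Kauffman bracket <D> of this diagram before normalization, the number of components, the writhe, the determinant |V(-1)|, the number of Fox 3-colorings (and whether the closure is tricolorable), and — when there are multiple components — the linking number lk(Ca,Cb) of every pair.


Jones polynomial: V(t) = -t^-4 + 4t^-3 - 10t^-2 + 17t^-1 - 24 + 31t - 32t^2 + 31t^3 - 25t^4 + 17t^5 - 10t^6 + 4t^7 - t^8
<D> = -A^-26 + 4A^-22 - 10A^-18 + 17A^-14 - 25A^-10 + 31A^-6 - 32A^-2 + 31A^2 - 24A^6 + 17A^10 - 10A^14 + 4A^18 - A^22; writhe +2
components 1, writhe +2 (14 crossings)
3-colorings: 9 of 3^14, det 207 — tricolorable
note: |V(-1)| = 207: so tricolorable, since 3 divides 207


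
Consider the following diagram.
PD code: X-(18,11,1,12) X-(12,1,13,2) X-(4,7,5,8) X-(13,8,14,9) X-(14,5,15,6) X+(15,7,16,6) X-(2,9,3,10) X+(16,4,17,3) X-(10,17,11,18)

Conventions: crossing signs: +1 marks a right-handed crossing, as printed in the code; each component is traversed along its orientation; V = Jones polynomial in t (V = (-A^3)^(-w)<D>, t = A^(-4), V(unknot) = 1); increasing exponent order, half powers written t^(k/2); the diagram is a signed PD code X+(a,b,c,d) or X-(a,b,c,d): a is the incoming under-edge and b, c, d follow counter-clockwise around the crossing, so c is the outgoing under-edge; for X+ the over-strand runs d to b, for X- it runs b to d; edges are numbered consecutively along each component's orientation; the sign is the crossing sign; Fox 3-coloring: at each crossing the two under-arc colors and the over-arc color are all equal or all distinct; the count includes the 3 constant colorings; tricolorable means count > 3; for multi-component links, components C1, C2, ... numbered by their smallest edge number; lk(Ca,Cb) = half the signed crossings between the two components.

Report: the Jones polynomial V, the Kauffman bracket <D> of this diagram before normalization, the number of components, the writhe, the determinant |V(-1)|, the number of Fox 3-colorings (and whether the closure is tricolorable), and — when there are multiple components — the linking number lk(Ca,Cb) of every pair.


V(t) = -t^-4 + t^-3 + t^-1
bracket: -A^-11 - A^-3 + A, w = -5
1 component, writhe -5, over 9 crossings
det 3, colorings 9 of 3^9 — tricolorable
observation: V spans 3 powers of t: at least 3 crossings in any diagram


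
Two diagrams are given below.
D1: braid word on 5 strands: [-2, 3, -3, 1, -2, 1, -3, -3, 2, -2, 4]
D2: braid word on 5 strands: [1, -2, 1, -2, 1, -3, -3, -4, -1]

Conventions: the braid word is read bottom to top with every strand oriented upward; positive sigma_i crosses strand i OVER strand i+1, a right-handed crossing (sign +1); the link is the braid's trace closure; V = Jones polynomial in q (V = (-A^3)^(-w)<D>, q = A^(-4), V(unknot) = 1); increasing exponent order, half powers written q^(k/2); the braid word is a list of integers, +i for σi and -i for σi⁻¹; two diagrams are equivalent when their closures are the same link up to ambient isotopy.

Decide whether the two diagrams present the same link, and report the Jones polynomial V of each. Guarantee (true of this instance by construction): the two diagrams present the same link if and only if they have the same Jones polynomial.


equivalent: yes
V(D1) = -q^(-9/2) + q^(-7/2) - 2q^(-5/2) + 2q^(-3/2) - 2q^(-1/2) + q^(1/2) - q^(3/2)  (w -1, c 11, <D> = A^-9 - A^-5 + 2A^-1 - 2A^3 + 2A^7 - A^11 + A^15)
V(D2) = -q^(-9/2) + q^(-7/2) - 2q^(-5/2) + 2q^(-3/2) - 2q^(-1/2) + q^(1/2) - q^(3/2)  [9 crossings, <D> = A^-15 - A^-11 + 2A^-7 - 2A^-3 + 2A - A^5 + A^9, w = -3]
key observation: from 11 to 9 crossings by R-moves: one link, two diagrams


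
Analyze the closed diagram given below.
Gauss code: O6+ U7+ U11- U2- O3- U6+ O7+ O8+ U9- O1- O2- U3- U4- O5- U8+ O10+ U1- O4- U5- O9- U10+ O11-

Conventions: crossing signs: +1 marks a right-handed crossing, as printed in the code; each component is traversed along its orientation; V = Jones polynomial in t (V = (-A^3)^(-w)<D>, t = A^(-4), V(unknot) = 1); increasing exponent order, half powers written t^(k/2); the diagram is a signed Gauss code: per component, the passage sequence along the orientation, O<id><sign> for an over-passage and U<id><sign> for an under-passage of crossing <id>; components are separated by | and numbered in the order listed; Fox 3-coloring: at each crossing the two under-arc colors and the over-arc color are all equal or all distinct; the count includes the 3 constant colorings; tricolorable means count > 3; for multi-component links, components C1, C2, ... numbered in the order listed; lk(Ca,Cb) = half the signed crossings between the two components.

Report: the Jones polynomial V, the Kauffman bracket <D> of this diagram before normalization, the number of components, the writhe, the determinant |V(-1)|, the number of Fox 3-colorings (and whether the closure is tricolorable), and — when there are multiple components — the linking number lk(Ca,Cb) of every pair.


V = t^-7 - 3t^-6 + 6t^-5 - 9t^-4 + 10t^-3 - 10t^-2 + 9t^-1 - 6 + 4t - t^2
<D> = A^-17 - 4A^-13 + 6A^-9 - 9A^-5 + 10A^-1 - 10A^3 + 9A^7 - 6A^11 + 3A^15 - A^19 (w = -3)
1 component over 11 crossings, w = -3
3 Fox colorings among 3^11, |V(-1)| = 59: not tricolorable
why: w = -3 shifts under R1 moves; the (-A^3)^(3) factor cancels that in V


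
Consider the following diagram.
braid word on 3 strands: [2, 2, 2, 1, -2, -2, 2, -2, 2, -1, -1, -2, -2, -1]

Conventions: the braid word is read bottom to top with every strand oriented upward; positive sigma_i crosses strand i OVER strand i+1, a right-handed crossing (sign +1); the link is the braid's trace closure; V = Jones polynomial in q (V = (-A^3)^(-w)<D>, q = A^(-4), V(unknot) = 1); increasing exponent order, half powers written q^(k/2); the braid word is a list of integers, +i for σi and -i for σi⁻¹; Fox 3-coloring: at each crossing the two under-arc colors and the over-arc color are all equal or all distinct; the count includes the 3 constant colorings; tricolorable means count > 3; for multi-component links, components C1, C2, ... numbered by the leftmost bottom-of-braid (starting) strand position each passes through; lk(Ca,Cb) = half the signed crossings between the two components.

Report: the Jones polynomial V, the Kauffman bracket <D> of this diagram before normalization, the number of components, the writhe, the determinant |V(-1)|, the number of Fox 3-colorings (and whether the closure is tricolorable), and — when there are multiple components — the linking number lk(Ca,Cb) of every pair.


V = -q^-5 + q^-4 - q^-3 + 2q^-2 - q^-1 + 2 - q
<D> = -A^-10 + 2A^-6 - A^-2 + 2A^2 - A^6 + A^10 - A^14 (w = -2)
1 component over 14 crossings, w = -2
9 Fox colorings among 3^14, |V(-1)| = 9: tricolorable
why: |V(-1)| = 9: so tricolorable, since 3 divides 9


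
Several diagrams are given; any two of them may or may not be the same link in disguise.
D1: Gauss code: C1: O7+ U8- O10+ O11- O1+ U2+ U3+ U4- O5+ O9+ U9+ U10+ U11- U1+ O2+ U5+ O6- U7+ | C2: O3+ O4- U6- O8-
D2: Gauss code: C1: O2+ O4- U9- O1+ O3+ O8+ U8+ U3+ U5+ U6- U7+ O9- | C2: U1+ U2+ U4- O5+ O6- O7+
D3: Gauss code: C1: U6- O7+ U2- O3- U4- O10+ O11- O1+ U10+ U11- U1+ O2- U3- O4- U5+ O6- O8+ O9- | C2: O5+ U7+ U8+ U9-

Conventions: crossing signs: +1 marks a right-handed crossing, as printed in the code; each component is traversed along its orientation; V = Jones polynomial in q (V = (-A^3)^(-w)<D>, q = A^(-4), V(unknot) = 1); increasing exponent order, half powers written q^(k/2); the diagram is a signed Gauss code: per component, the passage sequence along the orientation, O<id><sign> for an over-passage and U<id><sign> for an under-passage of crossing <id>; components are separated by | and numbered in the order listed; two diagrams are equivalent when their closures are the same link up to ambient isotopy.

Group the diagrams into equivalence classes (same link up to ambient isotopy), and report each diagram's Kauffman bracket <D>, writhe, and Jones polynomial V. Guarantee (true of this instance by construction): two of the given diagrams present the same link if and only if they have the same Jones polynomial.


grouping into links: {D1} | {D2} | {D3}
V(D1) = -q^(-3/2) - 2q^(1/2) + q^(3/2) - q^(5/2) + q^(7/2)  (w +3, c 11, <D> = -A^-5 + A^-1 - A^3 + 2A^7 + A^15)
V(D2) = -q^(1/2) - q^(5/2)  (w +3, c 9, <D> = A^-1 + A^7)
V(D3) = q^(-7/2) - q^(-5/2) + q^(-3/2) - 2q^(-1/2) - q^(3/2)  [11 crossings, <D> = A^-9 + 2A^-1 - A^3 + A^7 - A^11, w = -1]
why: comparing 3 Jones polynomials yields 3 groups


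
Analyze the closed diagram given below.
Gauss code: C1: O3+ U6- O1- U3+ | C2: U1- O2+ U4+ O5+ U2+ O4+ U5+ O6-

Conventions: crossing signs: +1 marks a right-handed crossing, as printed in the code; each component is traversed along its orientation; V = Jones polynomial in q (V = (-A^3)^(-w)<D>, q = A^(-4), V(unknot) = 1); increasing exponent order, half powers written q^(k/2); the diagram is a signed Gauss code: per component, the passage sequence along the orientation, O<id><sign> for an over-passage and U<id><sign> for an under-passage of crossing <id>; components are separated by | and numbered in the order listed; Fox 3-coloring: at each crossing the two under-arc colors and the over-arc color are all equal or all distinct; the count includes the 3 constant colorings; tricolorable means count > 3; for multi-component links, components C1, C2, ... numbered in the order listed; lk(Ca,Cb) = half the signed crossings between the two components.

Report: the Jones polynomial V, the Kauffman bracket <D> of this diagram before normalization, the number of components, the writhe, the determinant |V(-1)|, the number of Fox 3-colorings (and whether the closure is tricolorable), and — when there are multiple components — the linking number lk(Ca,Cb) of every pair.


V(q) = -q^(-3/2) - 2q^(1/2) + q^(3/2) - q^(5/2) + q^(7/2)
bracket: A^-8 - A^-4 + 1 - 2A^4 - A^12, w = +2
2 components, writhe +2, over 6 crossings
lk(C1,C2) = -1
det 6, colorings 9 of 3^6 — tricolorable
observation: the 1 component pair carries total linking -1


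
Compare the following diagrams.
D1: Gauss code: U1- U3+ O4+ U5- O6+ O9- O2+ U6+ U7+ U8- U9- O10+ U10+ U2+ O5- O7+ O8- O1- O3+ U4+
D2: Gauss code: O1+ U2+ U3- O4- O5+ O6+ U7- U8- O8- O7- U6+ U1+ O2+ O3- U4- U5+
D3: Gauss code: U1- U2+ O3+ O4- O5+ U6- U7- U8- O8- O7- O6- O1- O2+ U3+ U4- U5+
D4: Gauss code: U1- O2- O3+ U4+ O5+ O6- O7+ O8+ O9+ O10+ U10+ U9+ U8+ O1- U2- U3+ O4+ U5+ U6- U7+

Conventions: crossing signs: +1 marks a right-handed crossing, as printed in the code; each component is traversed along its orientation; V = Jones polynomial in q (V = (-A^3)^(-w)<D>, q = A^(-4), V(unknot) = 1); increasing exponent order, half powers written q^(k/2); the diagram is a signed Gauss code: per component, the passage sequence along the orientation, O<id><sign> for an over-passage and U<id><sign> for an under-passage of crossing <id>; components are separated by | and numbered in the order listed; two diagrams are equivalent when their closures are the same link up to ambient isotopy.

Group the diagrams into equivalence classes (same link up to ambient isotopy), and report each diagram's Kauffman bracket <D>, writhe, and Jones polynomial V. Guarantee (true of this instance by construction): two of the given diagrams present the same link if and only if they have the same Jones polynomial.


grouping into links: {D1, D2, D3, D4}
V(D1) = 1  (w +2, c 10, <D> = A^6)
V(D2) = 1  [8 crossings, <D> = 1, w = 0]
V(D3) = 1  [8 crossings, <D> = A^-6, w = -2]
V(D4) = 1  (w +4, c 10, <D> = A^12)
why: all 4 diagrams share one V(q), hence one class


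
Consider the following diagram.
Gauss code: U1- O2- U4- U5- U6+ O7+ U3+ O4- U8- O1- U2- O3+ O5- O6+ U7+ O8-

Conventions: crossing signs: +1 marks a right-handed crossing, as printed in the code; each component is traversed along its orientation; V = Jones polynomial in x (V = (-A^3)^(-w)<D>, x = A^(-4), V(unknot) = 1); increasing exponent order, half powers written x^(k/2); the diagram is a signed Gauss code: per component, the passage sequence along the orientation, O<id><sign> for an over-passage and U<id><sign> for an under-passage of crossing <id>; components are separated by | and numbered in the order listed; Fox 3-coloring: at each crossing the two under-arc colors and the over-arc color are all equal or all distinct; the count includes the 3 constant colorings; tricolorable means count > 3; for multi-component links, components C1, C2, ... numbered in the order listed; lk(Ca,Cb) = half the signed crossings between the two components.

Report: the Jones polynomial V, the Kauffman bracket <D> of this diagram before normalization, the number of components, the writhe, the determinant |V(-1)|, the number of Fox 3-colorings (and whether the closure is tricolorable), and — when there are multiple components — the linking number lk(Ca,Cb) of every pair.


Jones polynomial: V(x) = x^-5 - 2x^-4 + 2x^-3 - 2x^-2 + 2x^-1 - 1 + x
<D> = A^-10 - A^-6 + 2A^-2 - 2A^2 + 2A^6 - 2A^10 + A^14; writhe -2
components 1, writhe -2 (8 crossings)
3-colorings: 3 of 3^8, det 11 — not tricolorable
note: |V(-1)| = 11: so not tricolorable, since 3 does not divide 11


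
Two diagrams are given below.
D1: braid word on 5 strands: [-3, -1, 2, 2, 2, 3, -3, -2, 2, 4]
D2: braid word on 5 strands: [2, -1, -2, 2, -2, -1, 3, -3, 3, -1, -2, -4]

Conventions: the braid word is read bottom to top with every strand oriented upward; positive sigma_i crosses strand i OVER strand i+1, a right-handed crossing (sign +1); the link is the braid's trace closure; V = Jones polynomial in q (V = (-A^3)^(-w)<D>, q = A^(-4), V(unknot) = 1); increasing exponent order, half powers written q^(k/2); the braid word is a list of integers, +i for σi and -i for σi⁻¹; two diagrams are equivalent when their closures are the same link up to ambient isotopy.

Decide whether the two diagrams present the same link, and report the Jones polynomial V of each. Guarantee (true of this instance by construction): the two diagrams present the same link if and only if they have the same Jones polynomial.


equivalent: no
D1 (bracket -A^-10 + A^-6 + A^2; 10 crossings at w = +2): V = q + q^3 - q^4
V(D2) = -q^-4 + q^-3 + q^-1  (w -4, c 12, <D> = A^-8 + 1 - A^4)
key observation: V(q) takes 2 values over 2 diagrams, fixing the grouping


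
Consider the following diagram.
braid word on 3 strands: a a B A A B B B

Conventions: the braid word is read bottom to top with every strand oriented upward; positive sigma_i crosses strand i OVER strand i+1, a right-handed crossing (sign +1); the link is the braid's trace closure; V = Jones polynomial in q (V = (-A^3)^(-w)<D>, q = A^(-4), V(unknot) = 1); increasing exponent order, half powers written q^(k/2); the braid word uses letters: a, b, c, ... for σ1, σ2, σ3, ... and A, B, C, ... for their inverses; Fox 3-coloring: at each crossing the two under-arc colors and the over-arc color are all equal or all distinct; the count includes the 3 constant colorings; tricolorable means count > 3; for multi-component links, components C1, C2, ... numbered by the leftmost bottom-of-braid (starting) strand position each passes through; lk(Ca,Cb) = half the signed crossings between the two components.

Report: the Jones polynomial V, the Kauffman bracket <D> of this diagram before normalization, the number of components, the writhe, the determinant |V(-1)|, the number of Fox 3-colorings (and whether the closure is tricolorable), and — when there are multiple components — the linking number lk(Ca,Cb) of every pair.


V = q^-7 - q^-6 + 2q^-5 - 2q^-4 + 3q^-3 - q^-2 + 2q^-1
<D> = 2A^-8 - A^-4 + 3 - 2A^4 + 2A^8 - A^12 + A^16 (w = -4)
3 components over 8 crossings, w = -4
lk(C1,C2): +1
lk(C1,C3) = -1
linking number lk(C2,C3) = -2
9 Fox colorings among 3^8, |V(-1)| = 12: tricolorable
why: span 6 respects span(V) <= c + mu - 1 = 10 for this 3-component diagram


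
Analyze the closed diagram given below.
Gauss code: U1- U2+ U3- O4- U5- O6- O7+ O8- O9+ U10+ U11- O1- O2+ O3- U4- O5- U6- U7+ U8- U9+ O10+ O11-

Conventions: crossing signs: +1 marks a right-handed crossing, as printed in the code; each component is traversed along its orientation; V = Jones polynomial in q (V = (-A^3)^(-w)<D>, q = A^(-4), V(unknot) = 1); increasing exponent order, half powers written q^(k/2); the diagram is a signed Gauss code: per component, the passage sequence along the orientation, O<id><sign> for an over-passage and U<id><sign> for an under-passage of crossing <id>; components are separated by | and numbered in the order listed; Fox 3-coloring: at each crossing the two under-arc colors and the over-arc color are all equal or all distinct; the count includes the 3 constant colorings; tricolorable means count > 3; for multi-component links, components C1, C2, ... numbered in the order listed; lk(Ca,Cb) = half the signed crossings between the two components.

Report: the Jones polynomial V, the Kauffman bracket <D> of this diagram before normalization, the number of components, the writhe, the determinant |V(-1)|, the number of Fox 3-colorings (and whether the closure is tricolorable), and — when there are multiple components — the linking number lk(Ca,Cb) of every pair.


V(q) = -q^-4 + q^-3 + q^-1
bracket: -A^-5 - A^3 + A^7, w = -3
1 component, writhe -3, over 11 crossings
det 3, colorings 9 of 3^11 — tricolorable
observation: det 3 = |V(-1)|; divisible by 3, so tricolorable
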